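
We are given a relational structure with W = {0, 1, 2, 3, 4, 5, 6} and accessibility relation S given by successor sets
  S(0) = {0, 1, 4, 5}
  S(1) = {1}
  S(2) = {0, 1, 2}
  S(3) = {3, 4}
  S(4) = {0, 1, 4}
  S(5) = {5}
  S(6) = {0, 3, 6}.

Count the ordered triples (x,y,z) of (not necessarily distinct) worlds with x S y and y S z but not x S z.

9

Enumerating: (2,0,4), (2,0,5), (3,4,0), (3,4,1), (4,0,5), (6,0,1), (6,0,4), (6,0,5), (6,3,4).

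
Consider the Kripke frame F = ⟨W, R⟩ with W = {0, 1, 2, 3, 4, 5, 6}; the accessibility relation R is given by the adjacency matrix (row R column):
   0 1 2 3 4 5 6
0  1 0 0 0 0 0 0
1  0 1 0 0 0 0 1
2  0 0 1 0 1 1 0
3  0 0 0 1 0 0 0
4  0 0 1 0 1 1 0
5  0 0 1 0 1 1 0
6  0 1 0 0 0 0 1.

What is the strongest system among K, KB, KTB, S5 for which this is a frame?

S5

Symmetric (axiom B): yes — every pair in R has its reverse in R.
Reflexive (axiom T): yes — every world is R-related to itself.
Euclidean (axiom 5): yes — any two successors of a common world are R-related.
So F validates K, KB, KTB, S5. The strongest is S5.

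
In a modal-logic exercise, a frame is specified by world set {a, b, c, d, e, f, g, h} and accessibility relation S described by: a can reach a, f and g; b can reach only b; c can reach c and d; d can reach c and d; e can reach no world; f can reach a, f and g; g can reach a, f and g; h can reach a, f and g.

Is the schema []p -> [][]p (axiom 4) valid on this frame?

The schema 4 characterises exactly the transitive frames.
Transitive: yes — every two-step S-path is closed by a direct edge.

Yes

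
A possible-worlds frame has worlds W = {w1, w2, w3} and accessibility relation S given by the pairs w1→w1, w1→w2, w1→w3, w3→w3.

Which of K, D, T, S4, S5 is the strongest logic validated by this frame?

Serial (axiom D): no — w2 has no S-successor.
Reflexive (axiom T): no — w2 is not related to itself.
Transitive (axiom 4): yes — every two-step S-path is closed by a direct edge.
Euclidean (axiom 5): no — w1 S w2 and w1 S w3, but not w2 S w3.
So F validates K; D would additionally require S to be serial. The strongest is K.

K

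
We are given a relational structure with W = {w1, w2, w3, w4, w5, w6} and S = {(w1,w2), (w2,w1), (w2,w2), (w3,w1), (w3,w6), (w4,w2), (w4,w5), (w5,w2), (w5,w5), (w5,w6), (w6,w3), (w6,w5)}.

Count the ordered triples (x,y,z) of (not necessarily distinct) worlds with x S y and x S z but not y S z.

13

Enumerating: (w2,w1,w1), (w3,w1,w1), (w3,w1,w6), (w3,w6,w1), (w3,w6,w6), (w4,w2,w5), (w5,w2,w5), (w5,w2,w6), (w5,w6,w2), (w5,w6,w6), (w6,w3,w3), (w6,w3,w5), (w6,w5,w3).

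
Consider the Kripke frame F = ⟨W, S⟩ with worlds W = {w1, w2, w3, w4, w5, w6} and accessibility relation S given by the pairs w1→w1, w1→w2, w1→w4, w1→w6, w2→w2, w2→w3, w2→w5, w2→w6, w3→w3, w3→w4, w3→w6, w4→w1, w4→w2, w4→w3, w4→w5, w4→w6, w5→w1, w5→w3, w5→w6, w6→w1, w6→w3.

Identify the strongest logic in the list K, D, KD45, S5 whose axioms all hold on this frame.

Serial (axiom D): yes — every world has a successor (e.g. w1 S w1).
Euclidean (axiom 5): no — w1 S w2 and w1 S w4, but not w2 S w4.
Transitive (axiom 4): no — w1 S w2 and w2 S w3, but not w1 S w3.
Reflexive (axiom T): no — w4 is not related to itself.
So F validates K, D; KD45 would additionally require S to be Euclidean and transitive. The strongest is D.

D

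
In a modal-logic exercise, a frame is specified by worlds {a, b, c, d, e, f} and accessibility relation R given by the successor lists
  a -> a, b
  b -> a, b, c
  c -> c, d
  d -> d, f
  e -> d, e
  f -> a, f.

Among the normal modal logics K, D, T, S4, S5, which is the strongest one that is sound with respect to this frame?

T

Serial (axiom D): yes — every world has a successor (e.g. a R a).
Reflexive (axiom T): yes — every world is R-related to itself.
Transitive (axiom 4): no — a R b and b R c, but not a R c.
Euclidean (axiom 5): no — b R a and b R c, but not a R c.
So F validates K, D, T; S4 would additionally require R to be transitive. The strongest is T.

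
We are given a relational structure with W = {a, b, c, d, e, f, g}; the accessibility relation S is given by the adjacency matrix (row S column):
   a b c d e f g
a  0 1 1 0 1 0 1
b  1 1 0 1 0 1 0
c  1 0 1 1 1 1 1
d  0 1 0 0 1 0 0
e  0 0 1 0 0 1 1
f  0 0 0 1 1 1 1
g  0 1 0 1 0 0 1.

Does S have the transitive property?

No

Transitive: no — a S b and b S d, but not a S d.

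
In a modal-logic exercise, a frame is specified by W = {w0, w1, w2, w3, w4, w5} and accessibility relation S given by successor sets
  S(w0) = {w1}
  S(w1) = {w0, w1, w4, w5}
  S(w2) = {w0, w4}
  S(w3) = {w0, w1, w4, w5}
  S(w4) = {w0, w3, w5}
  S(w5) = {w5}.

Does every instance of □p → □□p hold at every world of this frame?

No

Axiom 4 corresponds to the accessibility relation being transitive.
Transitive: no — w0 S w1 and w1 S w4, but not w0 S w4.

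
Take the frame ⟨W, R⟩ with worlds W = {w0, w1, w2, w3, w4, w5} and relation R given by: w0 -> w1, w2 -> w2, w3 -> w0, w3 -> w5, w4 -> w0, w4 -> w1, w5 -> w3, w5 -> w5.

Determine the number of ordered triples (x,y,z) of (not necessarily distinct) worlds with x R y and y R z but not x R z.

3

Enumerating: (w3,w0,w1), (w3,w5,w3), (w5,w3,w0).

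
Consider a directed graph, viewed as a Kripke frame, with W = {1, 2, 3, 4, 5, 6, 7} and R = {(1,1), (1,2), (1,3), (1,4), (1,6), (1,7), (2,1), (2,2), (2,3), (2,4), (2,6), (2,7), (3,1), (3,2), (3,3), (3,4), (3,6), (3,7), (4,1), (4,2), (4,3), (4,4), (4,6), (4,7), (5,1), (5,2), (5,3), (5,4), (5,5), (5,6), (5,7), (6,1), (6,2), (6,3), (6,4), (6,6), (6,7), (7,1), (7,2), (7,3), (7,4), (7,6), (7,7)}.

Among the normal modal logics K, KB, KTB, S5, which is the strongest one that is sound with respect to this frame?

Symmetric (axiom B): no — 5 R 1 but not 1 R 5.
Reflexive (axiom T): yes — every world is R-related to itself.
Euclidean (axiom 5): no — 5 R 1 and 5 R 5, but not 1 R 5.
So F validates K; KB would additionally require R to be symmetric. The strongest is K.

K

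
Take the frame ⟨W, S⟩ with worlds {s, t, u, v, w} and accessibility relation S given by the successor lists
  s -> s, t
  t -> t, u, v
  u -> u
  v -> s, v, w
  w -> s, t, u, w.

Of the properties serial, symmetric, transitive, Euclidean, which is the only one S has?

serial

Serial: yes — every world has a successor (e.g. s S s).
Symmetric: no — s S t but not t S s.
Transitive: no — s S t and t S u, but not s S u.
Euclidean: no — t S u and t S v, but not u S v.
Only serial holds.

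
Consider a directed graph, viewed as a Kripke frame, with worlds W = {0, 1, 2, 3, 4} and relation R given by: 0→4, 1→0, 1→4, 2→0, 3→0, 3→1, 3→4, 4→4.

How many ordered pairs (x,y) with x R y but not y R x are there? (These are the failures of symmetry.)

Enumerating: (0,4), (1,0), (1,4), (2,0), (3,0), (3,1), (3,4).

7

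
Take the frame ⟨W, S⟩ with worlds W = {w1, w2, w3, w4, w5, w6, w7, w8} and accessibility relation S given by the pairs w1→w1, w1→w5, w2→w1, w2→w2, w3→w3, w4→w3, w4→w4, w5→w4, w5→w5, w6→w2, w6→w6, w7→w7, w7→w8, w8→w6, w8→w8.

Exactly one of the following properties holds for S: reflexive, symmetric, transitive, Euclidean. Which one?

Reflexive: yes — every world is S-related to itself.
Symmetric: no — w1 S w5 but not w5 S w1.
Transitive: no — w1 S w5 and w5 S w4, but not w1 S w4.
Euclidean: no — w1 S w5 and w1 S w1, but not w5 S w1.
Only reflexive holds.

reflexive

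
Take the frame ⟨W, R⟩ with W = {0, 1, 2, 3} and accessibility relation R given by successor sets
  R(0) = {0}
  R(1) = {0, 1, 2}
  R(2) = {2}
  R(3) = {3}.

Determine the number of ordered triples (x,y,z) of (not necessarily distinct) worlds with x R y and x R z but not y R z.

Enumerating: (1,0,1), (1,0,2), (1,2,0), (1,2,1).

4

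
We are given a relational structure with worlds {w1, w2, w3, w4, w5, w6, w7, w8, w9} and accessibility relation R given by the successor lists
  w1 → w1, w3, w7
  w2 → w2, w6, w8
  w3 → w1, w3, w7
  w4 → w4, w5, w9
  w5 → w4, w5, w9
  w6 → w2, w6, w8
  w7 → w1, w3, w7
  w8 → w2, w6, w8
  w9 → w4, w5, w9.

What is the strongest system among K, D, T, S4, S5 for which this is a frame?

S5

Serial (axiom D): yes — every world has a successor (e.g. w1 R w1).
Reflexive (axiom T): yes — every world is R-related to itself.
Transitive (axiom 4): yes — every two-step R-path is closed by a direct edge.
Euclidean (axiom 5): yes — any two successors of a common world are R-related.
So F validates K, D, T, S4, S5. The strongest is S5.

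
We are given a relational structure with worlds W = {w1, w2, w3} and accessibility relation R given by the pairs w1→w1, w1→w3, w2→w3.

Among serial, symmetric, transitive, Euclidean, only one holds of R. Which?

Serial: no — w3 has no R-successor.
Symmetric: no — w1 R w3 but not w3 R w1.
Transitive: yes — every two-step R-path is closed by a direct edge.
Euclidean: no — w1 R w3 and w1 R w1, but not w3 R w1.
Only transitive holds.

transitive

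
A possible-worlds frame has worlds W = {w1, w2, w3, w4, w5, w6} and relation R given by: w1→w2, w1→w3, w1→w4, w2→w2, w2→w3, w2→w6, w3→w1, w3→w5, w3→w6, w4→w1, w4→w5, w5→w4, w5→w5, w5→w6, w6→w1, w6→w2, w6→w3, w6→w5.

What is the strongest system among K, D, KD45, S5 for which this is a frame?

Serial (axiom D): yes — every world has a successor (e.g. w1 R w2).
Euclidean (axiom 5): no — w1 R w2 and w1 R w4, but not w2 R w4.
Transitive (axiom 4): no — w1 R w2 and w2 R w6, but not w1 R w6.
Reflexive (axiom T): no — w1 is not related to itself.
So F validates K, D; KD45 would additionally require R to be Euclidean and transitive. The strongest is D.

D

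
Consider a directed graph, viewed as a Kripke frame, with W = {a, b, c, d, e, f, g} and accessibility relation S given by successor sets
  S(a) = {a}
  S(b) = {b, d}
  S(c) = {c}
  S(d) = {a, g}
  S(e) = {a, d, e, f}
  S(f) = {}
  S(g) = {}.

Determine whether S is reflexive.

No

Reflexive: no — d is not related to itself.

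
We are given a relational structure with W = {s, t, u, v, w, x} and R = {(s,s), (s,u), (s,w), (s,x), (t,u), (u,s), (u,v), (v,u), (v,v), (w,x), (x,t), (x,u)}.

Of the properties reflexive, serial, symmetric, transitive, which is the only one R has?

serial

Reflexive: no — t is not related to itself.
Serial: yes — every world has a successor (e.g. s R s).
Symmetric: no — s R w but not w R s.
Transitive: no — s R u and u R v, but not s R v.
Only serial holds.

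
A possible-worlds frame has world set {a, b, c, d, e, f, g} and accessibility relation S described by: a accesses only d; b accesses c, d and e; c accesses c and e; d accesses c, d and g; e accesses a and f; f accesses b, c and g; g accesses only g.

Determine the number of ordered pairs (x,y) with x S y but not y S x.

Enumerating: (a,d), (b,c), (b,d), (b,e), (c,e), (d,c), (d,g), (e,a), (e,f), (f,b), (f,c), (f,g).

12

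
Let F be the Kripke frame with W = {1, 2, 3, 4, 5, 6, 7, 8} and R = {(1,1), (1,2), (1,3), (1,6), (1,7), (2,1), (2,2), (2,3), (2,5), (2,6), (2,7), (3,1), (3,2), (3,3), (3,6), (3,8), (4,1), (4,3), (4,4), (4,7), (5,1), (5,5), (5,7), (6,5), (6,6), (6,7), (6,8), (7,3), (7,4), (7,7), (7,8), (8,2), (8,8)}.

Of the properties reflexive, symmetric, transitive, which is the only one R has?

Reflexive: yes — every world is R-related to itself.
Symmetric: no — 1 R 6 but not 6 R 1.
Transitive: no — 1 R 2 and 2 R 5, but not 1 R 5.
Only reflexive holds.

reflexive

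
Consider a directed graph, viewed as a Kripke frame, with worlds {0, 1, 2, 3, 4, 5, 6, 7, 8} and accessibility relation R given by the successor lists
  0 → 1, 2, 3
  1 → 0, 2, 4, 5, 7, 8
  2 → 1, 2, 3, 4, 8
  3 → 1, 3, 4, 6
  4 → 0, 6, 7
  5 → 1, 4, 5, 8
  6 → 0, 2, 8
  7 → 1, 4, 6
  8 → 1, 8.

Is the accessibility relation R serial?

Yes

Serial: yes — every world has a successor (e.g. 0 R 1).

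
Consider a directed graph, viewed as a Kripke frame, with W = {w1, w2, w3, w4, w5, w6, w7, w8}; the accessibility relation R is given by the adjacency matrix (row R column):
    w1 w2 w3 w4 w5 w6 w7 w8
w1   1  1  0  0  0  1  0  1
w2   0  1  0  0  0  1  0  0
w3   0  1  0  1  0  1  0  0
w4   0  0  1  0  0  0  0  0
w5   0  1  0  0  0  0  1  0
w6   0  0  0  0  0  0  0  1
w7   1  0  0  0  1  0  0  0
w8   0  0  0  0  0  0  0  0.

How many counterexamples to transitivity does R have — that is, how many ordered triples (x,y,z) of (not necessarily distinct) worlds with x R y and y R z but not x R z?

Enumerating: (w2,w6,w8), (w3,w4,w3), (w3,w6,w8), (w4,w3,w2), (w4,w3,w4), (w4,w3,w6), (w5,w2,w6), (w5,w7,w1), (w5,w7,w5), (w7,w1,w2), (w7,w1,w6), (w7,w1,w8), (w7,w5,w2), (w7,w5,w7).

14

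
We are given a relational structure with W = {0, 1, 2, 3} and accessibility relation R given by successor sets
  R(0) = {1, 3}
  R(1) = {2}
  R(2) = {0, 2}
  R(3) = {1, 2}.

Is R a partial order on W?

Reflexive: no — 0 is not related to itself.
Transitive: no — 0 R 1 and 1 R 2, but not 0 R 2.
Antisymmetric: yes — no distinct pair is related both ways.
So R is not a partial order.

No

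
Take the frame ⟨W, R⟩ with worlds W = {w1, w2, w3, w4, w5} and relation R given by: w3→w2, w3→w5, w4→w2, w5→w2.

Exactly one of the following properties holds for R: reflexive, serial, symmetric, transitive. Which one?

Reflexive: no — w1 is not related to itself.
Serial: no — w1 has no R-successor.
Symmetric: no — w3 R w2 but not w2 R w3.
Transitive: yes — every two-step R-path is closed by a direct edge.
Only transitive holds.

transitive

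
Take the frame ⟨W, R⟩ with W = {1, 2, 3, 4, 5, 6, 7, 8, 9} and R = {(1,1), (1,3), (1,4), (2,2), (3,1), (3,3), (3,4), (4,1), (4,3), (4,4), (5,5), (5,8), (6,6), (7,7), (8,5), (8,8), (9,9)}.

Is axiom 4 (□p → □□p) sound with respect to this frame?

Axiom 4 corresponds to the accessibility relation being transitive.
Transitive: yes — every two-step R-path is closed by a direct edge.

Yes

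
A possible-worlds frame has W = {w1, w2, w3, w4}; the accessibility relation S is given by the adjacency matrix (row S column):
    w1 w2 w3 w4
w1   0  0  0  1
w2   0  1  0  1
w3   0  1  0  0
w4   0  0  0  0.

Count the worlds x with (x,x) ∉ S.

3

Enumerating: w1, w3, w4.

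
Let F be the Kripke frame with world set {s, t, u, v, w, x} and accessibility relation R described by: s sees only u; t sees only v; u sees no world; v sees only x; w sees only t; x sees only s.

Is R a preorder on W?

Reflexive: no — s is not related to itself.
Transitive: no — t R v and v R x, but not t R x.
So R is not a preorder.

No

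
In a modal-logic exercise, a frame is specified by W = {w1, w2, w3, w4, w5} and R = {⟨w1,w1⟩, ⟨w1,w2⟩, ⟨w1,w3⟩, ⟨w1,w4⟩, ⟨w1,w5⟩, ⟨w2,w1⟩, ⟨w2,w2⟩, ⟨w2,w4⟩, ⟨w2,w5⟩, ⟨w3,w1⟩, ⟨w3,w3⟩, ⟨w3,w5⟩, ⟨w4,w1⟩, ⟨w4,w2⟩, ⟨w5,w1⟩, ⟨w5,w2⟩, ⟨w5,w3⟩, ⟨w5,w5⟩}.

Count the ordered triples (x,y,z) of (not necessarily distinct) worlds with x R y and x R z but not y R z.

Enumerating: (w1,w2,w3), (w1,w3,w2), (w1,w3,w4), (w1,w4,w3), (w1,w4,w4), (w1,w4,w5), (w1,w5,w4), (w2,w4,w4), (w2,w4,w5), (w2,w5,w4), (w5,w2,w3), (w5,w3,w2).

12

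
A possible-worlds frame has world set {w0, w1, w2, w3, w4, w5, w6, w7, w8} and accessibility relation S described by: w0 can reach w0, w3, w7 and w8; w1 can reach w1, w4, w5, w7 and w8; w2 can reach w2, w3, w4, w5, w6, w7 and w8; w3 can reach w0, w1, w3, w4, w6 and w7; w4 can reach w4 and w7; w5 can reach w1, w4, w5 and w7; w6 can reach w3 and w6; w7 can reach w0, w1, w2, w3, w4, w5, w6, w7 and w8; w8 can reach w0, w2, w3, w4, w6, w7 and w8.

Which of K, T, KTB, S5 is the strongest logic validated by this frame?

T

Reflexive (axiom T): yes — every world is S-related to itself.
Symmetric (axiom B): no — w1 S w4 but not w4 S w1.
Euclidean (axiom 5): no — w0 S w3 and w0 S w8, but not w3 S w8.
So F validates K, T; KTB would additionally require S to be symmetric. The strongest is T.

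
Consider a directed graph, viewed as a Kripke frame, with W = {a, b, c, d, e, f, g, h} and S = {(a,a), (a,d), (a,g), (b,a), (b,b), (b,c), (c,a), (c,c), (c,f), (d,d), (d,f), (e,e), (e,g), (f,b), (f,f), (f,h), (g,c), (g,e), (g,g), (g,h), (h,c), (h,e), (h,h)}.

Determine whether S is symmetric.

Symmetric: no — a S d but not d S a.

No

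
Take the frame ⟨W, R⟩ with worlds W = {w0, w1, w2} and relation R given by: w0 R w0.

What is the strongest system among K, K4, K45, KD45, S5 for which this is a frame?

Transitive (axiom 4): yes — every two-step R-path is closed by a direct edge.
Euclidean (axiom 5): yes — any two successors of a common world are R-related.
Serial (axiom D): no — w1 has no R-successor.
Reflexive (axiom T): no — w1 is not related to itself.
So F validates K, K4, K45; KD45 would additionally require R to be serial. The strongest is K45.

K45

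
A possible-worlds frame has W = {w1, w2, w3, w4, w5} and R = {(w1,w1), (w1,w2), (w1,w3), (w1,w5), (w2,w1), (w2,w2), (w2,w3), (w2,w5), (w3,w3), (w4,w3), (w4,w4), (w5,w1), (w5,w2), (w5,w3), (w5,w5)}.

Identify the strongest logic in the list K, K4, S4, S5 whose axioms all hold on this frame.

S4

Transitive (axiom 4): yes — every two-step R-path is closed by a direct edge.
Reflexive (axiom T): yes — every world is R-related to itself.
Euclidean (axiom 5): no — w1 R w3 and w1 R w2, but not w3 R w2.
So F validates K, K4, S4; S5 would additionally require R to be Euclidean. The strongest is S4.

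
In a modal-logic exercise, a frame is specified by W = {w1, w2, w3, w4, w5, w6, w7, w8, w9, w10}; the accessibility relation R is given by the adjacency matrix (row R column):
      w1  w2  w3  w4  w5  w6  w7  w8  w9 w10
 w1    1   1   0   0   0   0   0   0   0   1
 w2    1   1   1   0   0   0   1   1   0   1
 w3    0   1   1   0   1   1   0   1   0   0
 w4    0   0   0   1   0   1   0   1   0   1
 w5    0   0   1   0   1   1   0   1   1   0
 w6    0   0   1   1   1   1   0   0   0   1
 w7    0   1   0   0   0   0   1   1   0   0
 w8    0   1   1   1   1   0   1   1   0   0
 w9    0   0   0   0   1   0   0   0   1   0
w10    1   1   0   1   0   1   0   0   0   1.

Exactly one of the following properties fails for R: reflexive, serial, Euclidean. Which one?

Reflexive: yes — every world is R-related to itself.
Serial: yes — every world has a successor (e.g. w1 R w1).
Euclidean: no — w10 R w1 and w10 R w4, but not w1 R w4.
Only Euclidean fails.

Euclidean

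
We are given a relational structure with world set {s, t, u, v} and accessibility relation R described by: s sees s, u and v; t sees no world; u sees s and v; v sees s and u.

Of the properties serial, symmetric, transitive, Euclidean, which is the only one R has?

Serial: no — t has no R-successor.
Symmetric: yes — every pair in R has its reverse in R.
Transitive: no — u R s and s R u, but not u R u.
Euclidean: no — s R u and s R u, but not u R u.
Only symmetric holds.

symmetric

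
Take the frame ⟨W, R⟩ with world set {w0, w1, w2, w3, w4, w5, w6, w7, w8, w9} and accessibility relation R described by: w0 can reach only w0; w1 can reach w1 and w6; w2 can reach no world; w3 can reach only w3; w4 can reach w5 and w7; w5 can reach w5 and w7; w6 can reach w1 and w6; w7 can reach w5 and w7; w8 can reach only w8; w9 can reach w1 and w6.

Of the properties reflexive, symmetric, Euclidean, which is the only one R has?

Euclidean

Reflexive: no — w2 is not related to itself.
Symmetric: no — w4 R w5 but not w5 R w4.
Euclidean: yes — any two successors of a common world are R-related.
Only Euclidean holds.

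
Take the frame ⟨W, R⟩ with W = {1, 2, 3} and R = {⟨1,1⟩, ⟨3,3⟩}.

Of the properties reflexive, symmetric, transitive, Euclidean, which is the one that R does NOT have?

Reflexive: no — 2 is not related to itself.
Symmetric: yes — every pair in R has its reverse in R.
Transitive: yes — every two-step R-path is closed by a direct edge.
Euclidean: yes — any two successors of a common world are R-related.
Only reflexive fails.

reflexive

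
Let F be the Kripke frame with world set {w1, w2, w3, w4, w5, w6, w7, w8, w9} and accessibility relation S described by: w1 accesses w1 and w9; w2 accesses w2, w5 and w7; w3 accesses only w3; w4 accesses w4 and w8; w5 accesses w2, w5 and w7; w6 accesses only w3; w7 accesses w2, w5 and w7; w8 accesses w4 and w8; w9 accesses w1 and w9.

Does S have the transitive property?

Yes

Transitive: yes — every two-step S-path is closed by a direct edge.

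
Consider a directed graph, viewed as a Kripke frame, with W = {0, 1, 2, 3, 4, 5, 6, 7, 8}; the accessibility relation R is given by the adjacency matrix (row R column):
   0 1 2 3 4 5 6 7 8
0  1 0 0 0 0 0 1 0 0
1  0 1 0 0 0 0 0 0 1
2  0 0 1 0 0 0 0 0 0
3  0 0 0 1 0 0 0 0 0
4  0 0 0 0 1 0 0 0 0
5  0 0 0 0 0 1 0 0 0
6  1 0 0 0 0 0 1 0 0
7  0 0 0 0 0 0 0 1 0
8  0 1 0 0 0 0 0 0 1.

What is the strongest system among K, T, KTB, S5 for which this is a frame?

Reflexive (axiom T): yes — every world is R-related to itself.
Symmetric (axiom B): yes — every pair in R has its reverse in R.
Euclidean (axiom 5): yes — any two successors of a common world are R-related.
So F validates K, T, KTB, S5. The strongest is S5.

S5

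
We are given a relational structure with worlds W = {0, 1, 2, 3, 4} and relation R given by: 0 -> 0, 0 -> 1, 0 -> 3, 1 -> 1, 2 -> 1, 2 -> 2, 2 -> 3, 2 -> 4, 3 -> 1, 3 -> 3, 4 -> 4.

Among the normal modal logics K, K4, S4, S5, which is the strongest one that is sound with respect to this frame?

Transitive (axiom 4): yes — every two-step R-path is closed by a direct edge.
Reflexive (axiom T): yes — every world is R-related to itself.
Euclidean (axiom 5): no — 0 R 1 and 0 R 3, but not 1 R 3.
So F validates K, K4, S4; S5 would additionally require R to be Euclidean. The strongest is S4.

S4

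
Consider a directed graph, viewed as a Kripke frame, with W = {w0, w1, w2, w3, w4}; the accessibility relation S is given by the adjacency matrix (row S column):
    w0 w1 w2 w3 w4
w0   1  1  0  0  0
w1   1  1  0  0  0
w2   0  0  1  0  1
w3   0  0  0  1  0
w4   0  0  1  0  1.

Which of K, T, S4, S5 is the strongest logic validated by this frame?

Reflexive (axiom T): yes — every world is S-related to itself.
Transitive (axiom 4): yes — every two-step S-path is closed by a direct edge.
Euclidean (axiom 5): yes — any two successors of a common world are S-related.
So F validates K, T, S4, S5. The strongest is S5.

S5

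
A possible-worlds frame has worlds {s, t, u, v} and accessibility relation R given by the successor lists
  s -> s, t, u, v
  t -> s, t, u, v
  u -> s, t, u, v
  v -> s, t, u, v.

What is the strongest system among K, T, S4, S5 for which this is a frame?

Reflexive (axiom T): yes — every world is R-related to itself.
Transitive (axiom 4): yes — every two-step R-path is closed by a direct edge.
Euclidean (axiom 5): yes — any two successors of a common world are R-related.
So F validates K, T, S4, S5. The strongest is S5.

S5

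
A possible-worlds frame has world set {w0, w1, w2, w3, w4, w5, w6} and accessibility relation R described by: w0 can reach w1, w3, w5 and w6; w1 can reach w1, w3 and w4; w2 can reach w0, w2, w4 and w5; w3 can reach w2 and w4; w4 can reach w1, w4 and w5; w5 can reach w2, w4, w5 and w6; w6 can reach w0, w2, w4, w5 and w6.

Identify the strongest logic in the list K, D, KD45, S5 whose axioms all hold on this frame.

D

Serial (axiom D): yes — every world has a successor (e.g. w0 R w1).
Euclidean (axiom 5): no — w0 R w1 and w0 R w5, but not w1 R w5.
Transitive (axiom 4): no — w0 R w1 and w1 R w4, but not w0 R w4.
Reflexive (axiom T): no — w0 is not related to itself.
So F validates K, D; KD45 would additionally require R to be Euclidean and transitive. The strongest is D.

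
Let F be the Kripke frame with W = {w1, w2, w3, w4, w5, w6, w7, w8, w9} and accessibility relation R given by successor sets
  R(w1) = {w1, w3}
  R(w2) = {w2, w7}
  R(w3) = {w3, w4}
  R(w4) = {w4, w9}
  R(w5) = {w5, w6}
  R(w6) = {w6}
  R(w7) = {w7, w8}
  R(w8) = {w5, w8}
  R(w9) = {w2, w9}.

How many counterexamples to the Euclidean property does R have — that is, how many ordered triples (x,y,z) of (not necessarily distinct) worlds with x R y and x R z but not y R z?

8

Enumerating: (w1,w3,w1), (w2,w7,w2), (w3,w4,w3), (w4,w9,w4), (w5,w6,w5), (w7,w8,w7), (w8,w5,w8), (w9,w2,w9).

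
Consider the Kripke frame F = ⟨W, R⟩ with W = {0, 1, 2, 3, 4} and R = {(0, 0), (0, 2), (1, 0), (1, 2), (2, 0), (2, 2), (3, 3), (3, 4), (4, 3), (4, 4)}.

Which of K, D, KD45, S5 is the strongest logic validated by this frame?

Serial (axiom D): yes — every world has a successor (e.g. 0 R 0).
Euclidean (axiom 5): yes — any two successors of a common world are R-related.
Transitive (axiom 4): yes — every two-step R-path is closed by a direct edge.
Reflexive (axiom T): no — 1 is not related to itself.
So F validates K, D, KD45; S5 would additionally require R to be reflexive. The strongest is KD45.

KD45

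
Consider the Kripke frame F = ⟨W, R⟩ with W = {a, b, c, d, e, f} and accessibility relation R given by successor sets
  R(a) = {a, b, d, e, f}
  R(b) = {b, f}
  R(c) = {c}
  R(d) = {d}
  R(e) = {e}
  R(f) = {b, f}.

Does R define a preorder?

Yes

Reflexive: yes — every world is R-related to itself.
Transitive: yes — every two-step R-path is closed by a direct edge.
So R is a preorder.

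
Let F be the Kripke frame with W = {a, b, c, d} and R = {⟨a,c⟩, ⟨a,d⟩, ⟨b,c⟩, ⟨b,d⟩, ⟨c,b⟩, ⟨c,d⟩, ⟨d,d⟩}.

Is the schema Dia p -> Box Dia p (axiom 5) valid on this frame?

No

By correspondence theory, 5 is valid on a frame iff R is Euclidean.
Euclidean: no — a R d and a R c, but not d R c.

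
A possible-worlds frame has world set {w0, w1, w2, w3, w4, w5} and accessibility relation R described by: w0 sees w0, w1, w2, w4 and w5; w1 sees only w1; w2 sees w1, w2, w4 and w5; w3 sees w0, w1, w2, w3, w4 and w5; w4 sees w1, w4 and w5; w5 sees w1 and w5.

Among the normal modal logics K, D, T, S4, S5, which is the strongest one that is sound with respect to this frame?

S4

Serial (axiom D): yes — every world has a successor (e.g. w0 R w0).
Reflexive (axiom T): yes — every world is R-related to itself.
Transitive (axiom 4): yes — every two-step R-path is closed by a direct edge.
Euclidean (axiom 5): no — w0 R w1 and w0 R w2, but not w1 R w2.
So F validates K, D, T, S4; S5 would additionally require R to be Euclidean. The strongest is S4.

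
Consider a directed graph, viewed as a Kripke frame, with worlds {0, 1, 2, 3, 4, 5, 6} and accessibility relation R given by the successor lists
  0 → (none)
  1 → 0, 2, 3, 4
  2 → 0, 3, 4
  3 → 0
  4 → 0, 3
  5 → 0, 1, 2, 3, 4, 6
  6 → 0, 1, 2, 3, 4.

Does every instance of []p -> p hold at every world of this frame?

The schema T characterises exactly the reflexive frames.
Reflexive: no — 0 is not related to itself.

No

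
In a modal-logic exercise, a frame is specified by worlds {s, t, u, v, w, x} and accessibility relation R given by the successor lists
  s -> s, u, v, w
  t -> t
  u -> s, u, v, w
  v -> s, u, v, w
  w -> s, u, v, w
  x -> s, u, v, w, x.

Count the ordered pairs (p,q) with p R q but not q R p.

Enumerating: (x,s), (x,u), (x,v), (x,w).

4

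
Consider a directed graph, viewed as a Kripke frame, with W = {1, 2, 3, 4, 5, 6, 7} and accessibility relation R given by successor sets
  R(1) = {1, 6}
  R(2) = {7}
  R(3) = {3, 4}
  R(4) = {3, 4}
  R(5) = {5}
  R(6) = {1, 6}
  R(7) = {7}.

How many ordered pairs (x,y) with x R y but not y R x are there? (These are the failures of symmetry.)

1

Enumerating: (2,7).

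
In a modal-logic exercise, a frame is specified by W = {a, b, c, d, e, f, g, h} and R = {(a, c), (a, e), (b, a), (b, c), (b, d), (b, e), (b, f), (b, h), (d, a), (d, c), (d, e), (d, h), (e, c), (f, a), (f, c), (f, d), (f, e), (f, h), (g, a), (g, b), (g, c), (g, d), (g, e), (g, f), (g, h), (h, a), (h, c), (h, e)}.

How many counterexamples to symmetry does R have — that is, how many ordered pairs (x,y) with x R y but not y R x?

28

Enumerating: (a,c), (a,e), (b,a), (b,c), (b,d), (b,e), (b,f), (b,h), (d,a), (d,c), (d,e), (d,h), … and 16 more.
Total: 28.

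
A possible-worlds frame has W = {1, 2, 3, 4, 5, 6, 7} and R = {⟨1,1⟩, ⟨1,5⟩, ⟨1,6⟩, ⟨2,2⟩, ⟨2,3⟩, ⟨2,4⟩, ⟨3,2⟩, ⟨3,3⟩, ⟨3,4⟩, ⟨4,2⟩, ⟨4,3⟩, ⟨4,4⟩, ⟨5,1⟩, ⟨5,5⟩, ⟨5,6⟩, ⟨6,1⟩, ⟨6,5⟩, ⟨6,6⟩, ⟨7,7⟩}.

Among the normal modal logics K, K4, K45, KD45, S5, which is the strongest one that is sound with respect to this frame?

Transitive (axiom 4): yes — every two-step R-path is closed by a direct edge.
Euclidean (axiom 5): yes — any two successors of a common world are R-related.
Serial (axiom D): yes — every world has a successor (e.g. 1 R 1).
Reflexive (axiom T): yes — every world is R-related to itself.
So F validates K, K4, K45, KD45, S5. The strongest is S5.

S5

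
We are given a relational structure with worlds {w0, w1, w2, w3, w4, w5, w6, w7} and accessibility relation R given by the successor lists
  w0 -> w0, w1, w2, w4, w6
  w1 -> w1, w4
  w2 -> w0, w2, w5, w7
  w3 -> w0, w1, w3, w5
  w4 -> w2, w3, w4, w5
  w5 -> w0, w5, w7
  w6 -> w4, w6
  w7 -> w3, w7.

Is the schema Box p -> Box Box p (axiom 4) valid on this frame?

Axiom 4 corresponds to the accessibility relation being transitive.
Transitive: no — w0 R w2 and w2 R w5, but not w0 R w5.

No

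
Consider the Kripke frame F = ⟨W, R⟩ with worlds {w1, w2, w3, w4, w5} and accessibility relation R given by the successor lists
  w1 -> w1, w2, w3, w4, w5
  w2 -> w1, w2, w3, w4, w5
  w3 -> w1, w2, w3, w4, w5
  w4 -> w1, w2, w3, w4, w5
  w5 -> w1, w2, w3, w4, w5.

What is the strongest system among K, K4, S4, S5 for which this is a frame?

S5

Transitive (axiom 4): yes — every two-step R-path is closed by a direct edge.
Reflexive (axiom T): yes — every world is R-related to itself.
Euclidean (axiom 5): yes — any two successors of a common world are R-related.
So F validates K, K4, S4, S5. The strongest is S5.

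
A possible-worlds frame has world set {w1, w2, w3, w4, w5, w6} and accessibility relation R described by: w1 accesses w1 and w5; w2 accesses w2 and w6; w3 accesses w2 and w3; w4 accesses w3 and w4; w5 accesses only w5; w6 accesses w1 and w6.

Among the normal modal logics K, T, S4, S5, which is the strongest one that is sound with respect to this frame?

T

Reflexive (axiom T): yes — every world is R-related to itself.
Transitive (axiom 4): no — w2 R w6 and w6 R w1, but not w2 R w1.
Euclidean (axiom 5): no — w1 R w5 and w1 R w1, but not w5 R w1.
So F validates K, T; S4 would additionally require R to be transitive. The strongest is T.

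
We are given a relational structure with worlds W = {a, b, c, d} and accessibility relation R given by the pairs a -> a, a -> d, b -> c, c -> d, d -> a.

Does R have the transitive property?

No

Transitive: no — b R c and c R d, but not b R d.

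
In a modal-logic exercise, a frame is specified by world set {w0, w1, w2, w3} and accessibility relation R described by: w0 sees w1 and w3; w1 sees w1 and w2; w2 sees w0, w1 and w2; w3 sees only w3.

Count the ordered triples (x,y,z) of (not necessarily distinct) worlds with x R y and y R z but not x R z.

Enumerating: (w0,w1,w2), (w1,w2,w0), (w2,w0,w3).

3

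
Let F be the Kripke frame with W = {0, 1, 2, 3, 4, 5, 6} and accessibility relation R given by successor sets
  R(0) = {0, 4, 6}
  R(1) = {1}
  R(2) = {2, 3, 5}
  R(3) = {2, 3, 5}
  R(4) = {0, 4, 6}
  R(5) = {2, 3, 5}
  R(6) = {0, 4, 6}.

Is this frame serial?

Serial: yes — every world has a successor (e.g. 0 R 0).

Yes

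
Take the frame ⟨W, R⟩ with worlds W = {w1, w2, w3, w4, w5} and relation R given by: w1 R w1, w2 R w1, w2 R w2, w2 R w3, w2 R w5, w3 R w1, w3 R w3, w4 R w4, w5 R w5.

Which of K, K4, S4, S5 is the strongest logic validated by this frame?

Transitive (axiom 4): yes — every two-step R-path is closed by a direct edge.
Reflexive (axiom T): yes — every world is R-related to itself.
Euclidean (axiom 5): no — w2 R w1 and w2 R w3, but not w1 R w3.
So F validates K, K4, S4; S5 would additionally require R to be Euclidean. The strongest is S4.

S4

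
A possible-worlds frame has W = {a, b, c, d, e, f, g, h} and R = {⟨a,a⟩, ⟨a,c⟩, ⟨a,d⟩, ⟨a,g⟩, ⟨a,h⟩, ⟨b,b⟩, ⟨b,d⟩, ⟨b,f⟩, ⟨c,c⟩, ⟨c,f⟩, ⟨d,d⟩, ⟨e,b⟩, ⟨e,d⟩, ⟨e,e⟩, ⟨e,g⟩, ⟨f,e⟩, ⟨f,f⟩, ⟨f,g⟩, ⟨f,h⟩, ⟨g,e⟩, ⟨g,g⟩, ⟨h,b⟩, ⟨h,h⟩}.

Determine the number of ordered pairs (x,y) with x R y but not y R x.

13

Enumerating: (a,c), (a,d), (a,g), (a,h), (b,d), (b,f), (c,f), (e,b), (e,d), (f,e), (f,g), (f,h), (h,b).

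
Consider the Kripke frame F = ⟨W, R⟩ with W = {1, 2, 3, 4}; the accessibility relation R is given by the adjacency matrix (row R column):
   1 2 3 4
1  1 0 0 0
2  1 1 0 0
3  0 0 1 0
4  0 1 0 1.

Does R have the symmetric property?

Symmetric: no — 2 R 1 but not 1 R 2.

No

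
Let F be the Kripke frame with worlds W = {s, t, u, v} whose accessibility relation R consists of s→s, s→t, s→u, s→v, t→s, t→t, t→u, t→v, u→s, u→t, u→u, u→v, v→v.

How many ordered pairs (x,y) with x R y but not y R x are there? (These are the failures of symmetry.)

Enumerating: (s,v), (t,v), (u,v).

3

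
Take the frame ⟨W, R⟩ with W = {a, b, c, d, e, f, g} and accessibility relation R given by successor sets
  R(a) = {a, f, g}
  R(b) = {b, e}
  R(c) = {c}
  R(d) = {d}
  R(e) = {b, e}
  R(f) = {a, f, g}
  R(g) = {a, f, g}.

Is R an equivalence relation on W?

Reflexive: yes — every world is R-related to itself.
Symmetric: yes — every pair in R has its reverse in R.
Transitive: yes — every two-step R-path is closed by a direct edge.
So R is an equivalence relation.

Yes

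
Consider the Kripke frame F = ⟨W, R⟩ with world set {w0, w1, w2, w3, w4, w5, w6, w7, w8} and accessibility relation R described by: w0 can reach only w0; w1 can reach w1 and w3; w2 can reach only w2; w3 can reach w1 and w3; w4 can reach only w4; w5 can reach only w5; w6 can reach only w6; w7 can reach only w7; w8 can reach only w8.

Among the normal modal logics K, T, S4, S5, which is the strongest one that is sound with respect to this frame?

Reflexive (axiom T): yes — every world is R-related to itself.
Transitive (axiom 4): yes — every two-step R-path is closed by a direct edge.
Euclidean (axiom 5): yes — any two successors of a common world are R-related.
So F validates K, T, S4, S5. The strongest is S5.

S5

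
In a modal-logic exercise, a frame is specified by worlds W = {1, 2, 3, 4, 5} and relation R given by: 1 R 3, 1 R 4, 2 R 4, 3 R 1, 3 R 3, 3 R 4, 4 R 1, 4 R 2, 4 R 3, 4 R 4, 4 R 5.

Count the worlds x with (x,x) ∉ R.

3

Enumerating: 1, 2, 5.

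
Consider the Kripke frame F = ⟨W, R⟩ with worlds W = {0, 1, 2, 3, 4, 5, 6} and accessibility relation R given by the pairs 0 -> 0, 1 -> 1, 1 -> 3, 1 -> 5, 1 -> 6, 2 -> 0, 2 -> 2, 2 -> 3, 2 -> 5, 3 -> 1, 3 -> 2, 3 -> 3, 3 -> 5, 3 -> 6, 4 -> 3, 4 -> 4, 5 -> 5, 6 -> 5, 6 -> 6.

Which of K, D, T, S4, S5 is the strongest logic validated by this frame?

T

Serial (axiom D): yes — every world has a successor (e.g. 0 R 0).
Reflexive (axiom T): yes — every world is R-related to itself.
Transitive (axiom 4): no — 1 R 3 and 3 R 2, but not 1 R 2.
Euclidean (axiom 5): no — 1 R 5 and 1 R 3, but not 5 R 3.
So F validates K, D, T; S4 would additionally require R to be transitive. The strongest is T.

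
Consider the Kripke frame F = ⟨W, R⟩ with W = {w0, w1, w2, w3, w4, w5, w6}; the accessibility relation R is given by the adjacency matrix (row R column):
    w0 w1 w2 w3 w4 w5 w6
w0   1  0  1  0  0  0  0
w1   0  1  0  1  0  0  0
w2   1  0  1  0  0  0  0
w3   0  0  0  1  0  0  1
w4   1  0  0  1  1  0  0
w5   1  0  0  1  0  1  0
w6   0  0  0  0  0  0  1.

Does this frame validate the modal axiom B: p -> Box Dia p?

By correspondence theory, B is valid on a frame iff R is symmetric.
Symmetric: no — w1 R w3 but not w3 R w1.

No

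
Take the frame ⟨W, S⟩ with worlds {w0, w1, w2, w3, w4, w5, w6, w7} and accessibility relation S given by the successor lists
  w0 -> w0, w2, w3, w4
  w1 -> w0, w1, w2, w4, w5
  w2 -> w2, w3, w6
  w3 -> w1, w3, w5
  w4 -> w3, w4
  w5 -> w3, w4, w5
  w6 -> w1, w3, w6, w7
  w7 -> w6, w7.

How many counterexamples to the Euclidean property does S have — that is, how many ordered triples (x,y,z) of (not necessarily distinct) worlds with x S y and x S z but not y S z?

Enumerating: (w0,w2,w0), (w0,w2,w4), (w0,w3,w0), (w0,w3,w2), (w0,w3,w4), (w0,w4,w0), (w0,w4,w2), (w1,w0,w1), (w1,w0,w5), (w1,w2,w0), (w1,w2,w1), (w1,w2,w4), … and 23 more.
Total: 35.

35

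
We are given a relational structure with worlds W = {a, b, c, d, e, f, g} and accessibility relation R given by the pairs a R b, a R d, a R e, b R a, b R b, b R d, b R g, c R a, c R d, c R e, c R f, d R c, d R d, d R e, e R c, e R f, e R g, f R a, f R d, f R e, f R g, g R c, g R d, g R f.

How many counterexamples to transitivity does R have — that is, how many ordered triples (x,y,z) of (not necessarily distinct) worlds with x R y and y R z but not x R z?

39

Enumerating: (a,b,a), (a,b,g), (a,d,c), (a,e,c), (a,e,f), (a,e,g), (b,a,e), (b,d,c), (b,d,e), (b,g,c), (b,g,f), (c,a,b), … and 27 more.
Total: 39.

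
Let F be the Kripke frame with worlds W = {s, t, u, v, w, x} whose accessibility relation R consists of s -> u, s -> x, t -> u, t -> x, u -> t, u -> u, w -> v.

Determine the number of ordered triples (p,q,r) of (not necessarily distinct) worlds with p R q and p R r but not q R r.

Enumerating: (s,u,x), (s,x,u), (s,x,x), (t,u,x), (t,x,u), (t,x,x), (u,t,t), (w,v,v).

8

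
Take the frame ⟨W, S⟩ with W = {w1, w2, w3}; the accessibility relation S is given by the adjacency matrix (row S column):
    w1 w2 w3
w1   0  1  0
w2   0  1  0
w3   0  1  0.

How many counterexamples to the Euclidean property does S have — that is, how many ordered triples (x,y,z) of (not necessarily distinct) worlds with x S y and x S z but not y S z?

S is Euclidean; there are no such tuples.

0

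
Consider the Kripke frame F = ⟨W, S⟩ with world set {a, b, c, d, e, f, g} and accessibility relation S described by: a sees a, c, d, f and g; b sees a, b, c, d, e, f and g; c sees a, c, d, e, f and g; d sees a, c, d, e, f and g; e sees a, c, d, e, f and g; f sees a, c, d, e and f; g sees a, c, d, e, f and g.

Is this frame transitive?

Transitive: no — a S c and c S e, but not a S e.

No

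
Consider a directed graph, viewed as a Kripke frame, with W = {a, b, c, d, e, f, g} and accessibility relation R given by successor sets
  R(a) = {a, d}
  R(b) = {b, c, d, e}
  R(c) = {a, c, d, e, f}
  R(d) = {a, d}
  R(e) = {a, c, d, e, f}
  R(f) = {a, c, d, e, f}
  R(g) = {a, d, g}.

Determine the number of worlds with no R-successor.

R is serial; there are no such worlds.

0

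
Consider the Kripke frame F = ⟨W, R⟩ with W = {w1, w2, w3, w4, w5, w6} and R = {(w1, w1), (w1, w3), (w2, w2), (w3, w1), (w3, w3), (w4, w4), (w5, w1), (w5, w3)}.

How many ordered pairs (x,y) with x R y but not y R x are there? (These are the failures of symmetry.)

2

Enumerating: (w5,w1), (w5,w3).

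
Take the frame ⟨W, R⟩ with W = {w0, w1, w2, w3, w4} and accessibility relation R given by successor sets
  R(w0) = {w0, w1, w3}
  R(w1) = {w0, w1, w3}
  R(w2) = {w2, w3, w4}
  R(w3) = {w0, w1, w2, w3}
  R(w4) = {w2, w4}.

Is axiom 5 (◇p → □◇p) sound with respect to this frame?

No

The schema 5 characterises exactly the Euclidean frames.
Euclidean: no — w2 R w3 and w2 R w4, but not w3 R w4.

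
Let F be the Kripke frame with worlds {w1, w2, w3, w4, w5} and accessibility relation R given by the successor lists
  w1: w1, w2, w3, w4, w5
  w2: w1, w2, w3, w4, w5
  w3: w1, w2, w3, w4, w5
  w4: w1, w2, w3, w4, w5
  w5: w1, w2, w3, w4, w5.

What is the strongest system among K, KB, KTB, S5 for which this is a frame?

S5

Symmetric (axiom B): yes — every pair in R has its reverse in R.
Reflexive (axiom T): yes — every world is R-related to itself.
Euclidean (axiom 5): yes — any two successors of a common world are R-related.
So F validates K, KB, KTB, S5. The strongest is S5.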